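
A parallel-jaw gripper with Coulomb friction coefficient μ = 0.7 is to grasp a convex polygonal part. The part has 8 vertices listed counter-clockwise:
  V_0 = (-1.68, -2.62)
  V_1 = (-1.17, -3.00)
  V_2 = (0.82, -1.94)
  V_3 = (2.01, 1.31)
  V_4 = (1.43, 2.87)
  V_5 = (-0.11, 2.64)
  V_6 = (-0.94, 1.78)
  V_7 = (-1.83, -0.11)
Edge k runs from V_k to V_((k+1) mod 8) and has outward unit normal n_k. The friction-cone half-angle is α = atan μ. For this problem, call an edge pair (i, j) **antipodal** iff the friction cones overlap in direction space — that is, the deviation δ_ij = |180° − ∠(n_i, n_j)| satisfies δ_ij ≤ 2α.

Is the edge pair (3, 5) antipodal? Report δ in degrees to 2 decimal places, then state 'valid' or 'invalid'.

α = atan 0.7 = 34.99°;  2α = 69.98°
edge 3: e_3 = (-0.58, +1.56);  n_3 = (+0.9373, +0.3485)
edge 5: e_5 = (-0.83, -0.86);  n_5 = (-0.7195, +0.6944)
∠(n_3, n_5) = 115.62°
δ = |180° − 115.62°| = 64.38°
64.38° ≤ 2α = 69.98°  →  valid

δ = 64.38°, valid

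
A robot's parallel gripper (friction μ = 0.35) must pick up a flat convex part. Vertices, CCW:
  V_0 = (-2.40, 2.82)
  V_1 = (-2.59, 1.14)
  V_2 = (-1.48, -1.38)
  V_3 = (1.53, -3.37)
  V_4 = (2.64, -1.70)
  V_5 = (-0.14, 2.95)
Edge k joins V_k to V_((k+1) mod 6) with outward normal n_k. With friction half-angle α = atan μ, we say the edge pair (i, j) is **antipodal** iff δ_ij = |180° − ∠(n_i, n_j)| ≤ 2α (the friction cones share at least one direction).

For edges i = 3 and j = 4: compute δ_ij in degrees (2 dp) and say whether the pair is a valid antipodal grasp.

δ = 115.52°, invalid

α = atan 0.35 = 19.29°;  2α = 38.58°
edge 3: e_3 = (+1.11, +1.67);  n_3 = (+0.8328, -0.5535)
edge 4: e_4 = (-2.78, +4.65);  n_4 = (+0.8583, +0.5131)
∠(n_3, n_4) = 64.48°
δ = |180° − 64.48°| = 115.52°
115.52° > 2α = 38.58°  →  invalid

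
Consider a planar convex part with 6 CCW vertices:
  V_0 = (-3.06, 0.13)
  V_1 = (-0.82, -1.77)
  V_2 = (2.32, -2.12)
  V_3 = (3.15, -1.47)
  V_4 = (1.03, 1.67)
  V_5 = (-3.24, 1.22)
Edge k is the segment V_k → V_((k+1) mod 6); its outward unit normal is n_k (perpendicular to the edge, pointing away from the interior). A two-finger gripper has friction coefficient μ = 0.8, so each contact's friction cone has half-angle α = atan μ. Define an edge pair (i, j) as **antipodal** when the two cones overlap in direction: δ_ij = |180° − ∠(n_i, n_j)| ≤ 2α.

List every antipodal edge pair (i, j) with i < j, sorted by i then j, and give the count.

α = atan 0.8 = 38.66°;  2α = 77.32°
n_0 = (-0.6469, -0.7626)
n_1 = (-0.1108, -0.9938)
n_2 = (+0.6166, -0.7873)
n_3 = (+0.8288, +0.5596)
n_4 = (-0.1048, +0.9945)
n_5 = (-0.9866, -0.1629)
  (0,1): δ = 146.06°  ·
  (0,2): δ = 101.63°  ·
  (0,3): δ = 15.67°  ✓
  (0,4): δ = 46.32°  ✓
  (0,5): δ = 139.68°  ·
  (1,2): δ = 135.57°  ·
  (1,3): δ = 49.61°  ✓
  (1,4): δ = 12.38°  ✓
  (1,5): δ = 105.74°  ·
  (2,3): δ = 94.04°  ·
  (2,4): δ = 32.05°  ✓
  (2,5): δ = 61.31°  ✓
  (3,4): δ = 118.01°  ·
  (3,5): δ = 24.65°  ✓
  (4,5): δ = 86.64°  ·
antipodal pairs: 7

count = 7; pairs: (0,3), (0,4), (1,3), (1,4), (2,4), (2,5), (3,5)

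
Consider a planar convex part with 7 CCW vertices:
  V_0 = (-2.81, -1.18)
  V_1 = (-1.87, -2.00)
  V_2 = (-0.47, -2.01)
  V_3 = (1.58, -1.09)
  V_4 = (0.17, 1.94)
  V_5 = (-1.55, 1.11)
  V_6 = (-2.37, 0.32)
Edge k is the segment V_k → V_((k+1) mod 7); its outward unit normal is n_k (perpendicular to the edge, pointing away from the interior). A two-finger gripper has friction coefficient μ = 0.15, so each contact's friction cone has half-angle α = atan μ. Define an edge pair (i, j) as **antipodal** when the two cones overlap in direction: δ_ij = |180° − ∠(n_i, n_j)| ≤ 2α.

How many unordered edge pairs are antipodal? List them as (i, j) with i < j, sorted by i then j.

count = 1; pairs: (2,4)

α = atan 0.15 = 8.53°;  2α = 17.06°
n_0 = (-0.6574, -0.7536)
n_1 = (-0.0071, -1.0000)
n_2 = (+0.4094, -0.9123)
n_3 = (+0.9066, +0.4219)
n_4 = (-0.4346, +0.9006)
n_5 = (-0.6938, +0.7202)
n_6 = (-0.9596, +0.2815)
  (0,1): δ = 139.31°  ·
  (0,2): δ = 114.73°  ·
  (0,3): δ = 23.95°  ·
  (0,4): δ = 66.86°  ·
  (0,5): δ = 85.03°  ·
  (0,6): δ = 114.75°  ·
  (1,2): δ = 155.42°  ·
  (1,3): δ = 64.64°  ·
  (1,4): δ = 26.17°  ·
  (1,5): δ = 44.34°  ·
  (1,6): δ = 74.06°  ·
  (2,3): δ = 89.21°  ·
  (2,4): δ = 1.59°  ✓
  (2,5): δ = 19.76°  ·
  (2,6): δ = 49.48°  ·
  (3,4): δ = 89.19°  ·
  (3,5): δ = 71.02°  ·
  (3,6): δ = 41.30°  ·
  (4,5): δ = 161.83°  ·
  (4,6): δ = 132.11°  ·
  (5,6): δ = 150.28°  ·
antipodal pairs: 1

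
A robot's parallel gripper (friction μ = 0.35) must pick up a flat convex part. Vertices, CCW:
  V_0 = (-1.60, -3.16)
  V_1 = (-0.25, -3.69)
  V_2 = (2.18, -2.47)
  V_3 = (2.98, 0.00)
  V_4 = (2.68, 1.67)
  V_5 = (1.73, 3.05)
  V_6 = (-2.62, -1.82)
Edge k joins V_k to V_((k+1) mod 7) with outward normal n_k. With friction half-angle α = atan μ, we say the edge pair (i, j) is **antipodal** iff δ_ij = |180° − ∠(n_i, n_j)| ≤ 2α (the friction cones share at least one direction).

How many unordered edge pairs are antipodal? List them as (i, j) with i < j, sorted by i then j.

α = atan 0.35 = 19.29°;  2α = 38.58°
n_0 = (-0.3654, -0.9308)
n_1 = (+0.4487, -0.8937)
n_2 = (+0.9513, -0.3081)
n_3 = (+0.9842, +0.1768)
n_4 = (+0.8237, +0.5670)
n_5 = (-0.7458, +0.6662)
n_6 = (-0.7957, -0.6057)
  (0,1): δ = 131.91°  ·
  (0,2): δ = 86.51°  ·
  (0,3): δ = 58.38°  ·
  (0,4): δ = 34.02°  ✓
  (0,5): δ = 69.66°  ·
  (0,6): δ = 148.71°  ·
  (1,2): δ = 134.61°  ·
  (1,3): δ = 106.48°  ·
  (1,4): δ = 82.12°  ·
  (1,5): δ = 21.57°  ✓
  (1,6): δ = 100.62°  ·
  (2,3): δ = 151.87°  ·
  (2,4): δ = 127.51°  ·
  (2,5): δ = 23.83°  ✓
  (2,6): δ = 55.22°  ·
  (3,4): δ = 155.64°  ·
  (3,5): δ = 51.96°  ·
  (3,6): δ = 27.09°  ✓
  (4,5): δ = 76.32°  ·
  (4,6): δ = 2.73°  ✓
  (5,6): δ = 100.95°  ·
antipodal pairs: 5

count = 5; pairs: (0,4), (1,5), (2,5), (3,6), (4,6)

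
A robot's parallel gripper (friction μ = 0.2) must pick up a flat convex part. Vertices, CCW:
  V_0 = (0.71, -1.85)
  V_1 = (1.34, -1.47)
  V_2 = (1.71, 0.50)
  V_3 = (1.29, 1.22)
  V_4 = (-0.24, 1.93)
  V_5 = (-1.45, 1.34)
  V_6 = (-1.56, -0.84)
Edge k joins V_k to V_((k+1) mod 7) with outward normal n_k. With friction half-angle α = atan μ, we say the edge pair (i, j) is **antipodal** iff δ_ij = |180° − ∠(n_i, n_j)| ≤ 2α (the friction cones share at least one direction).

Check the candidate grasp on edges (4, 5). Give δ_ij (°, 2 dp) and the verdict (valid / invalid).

α = atan 0.2 = 11.31°;  2α = 22.62°
edge 4: e_4 = (-1.21, -0.59);  n_4 = (-0.4383, +0.8988)
edge 5: e_5 = (-0.11, -2.18);  n_5 = (-0.9987, +0.0504)
∠(n_4, n_5) = 61.12°
δ = |180° − 61.12°| = 118.88°
118.88° > 2α = 22.62°  →  invalid

δ = 118.88°, invalid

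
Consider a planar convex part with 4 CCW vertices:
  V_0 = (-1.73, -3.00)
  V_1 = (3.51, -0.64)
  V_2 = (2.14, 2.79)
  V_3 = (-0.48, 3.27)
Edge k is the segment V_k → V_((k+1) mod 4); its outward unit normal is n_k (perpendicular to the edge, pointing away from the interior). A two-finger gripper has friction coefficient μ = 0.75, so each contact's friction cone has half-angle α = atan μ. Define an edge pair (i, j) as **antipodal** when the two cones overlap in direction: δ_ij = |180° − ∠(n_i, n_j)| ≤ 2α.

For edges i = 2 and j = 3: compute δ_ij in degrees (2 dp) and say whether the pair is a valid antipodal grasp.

δ = 90.89°, invalid

α = atan 0.75 = 36.87°;  2α = 73.74°
edge 2: e_2 = (-2.62, +0.48);  n_2 = (+0.1802, +0.9836)
edge 3: e_3 = (-1.25, -6.27);  n_3 = (-0.9807, +0.1955)
∠(n_2, n_3) = 89.11°
δ = |180° − 89.11°| = 90.89°
90.89° > 2α = 73.74°  →  invalid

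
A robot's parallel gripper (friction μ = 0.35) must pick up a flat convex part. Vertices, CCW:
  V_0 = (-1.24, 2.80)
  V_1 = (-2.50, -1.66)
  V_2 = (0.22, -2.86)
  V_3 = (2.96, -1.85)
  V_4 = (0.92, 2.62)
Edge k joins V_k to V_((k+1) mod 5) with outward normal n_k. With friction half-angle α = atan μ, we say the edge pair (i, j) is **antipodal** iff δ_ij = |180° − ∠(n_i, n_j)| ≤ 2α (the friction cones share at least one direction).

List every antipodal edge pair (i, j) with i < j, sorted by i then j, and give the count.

count = 2; pairs: (1,4), (2,4)

α = atan 0.35 = 19.29°;  2α = 38.58°
n_0 = (-0.9623, +0.2719)
n_1 = (-0.4036, -0.9149)
n_2 = (+0.3459, -0.9383)
n_3 = (+0.9097, +0.4152)
n_4 = (+0.0830, +0.9965)
  (0,1): δ = 98.03°  ·
  (0,2): δ = 53.99°  ·
  (0,3): δ = 40.31°  ·
  (0,4): δ = 101.01°  ·
  (1,2): δ = 135.96°  ·
  (1,3): δ = 41.66°  ·
  (1,4): δ = 19.04°  ✓
  (2,3): δ = 85.70°  ·
  (2,4): δ = 25.00°  ✓
  (3,4): δ = 119.29°  ·
antipodal pairs: 2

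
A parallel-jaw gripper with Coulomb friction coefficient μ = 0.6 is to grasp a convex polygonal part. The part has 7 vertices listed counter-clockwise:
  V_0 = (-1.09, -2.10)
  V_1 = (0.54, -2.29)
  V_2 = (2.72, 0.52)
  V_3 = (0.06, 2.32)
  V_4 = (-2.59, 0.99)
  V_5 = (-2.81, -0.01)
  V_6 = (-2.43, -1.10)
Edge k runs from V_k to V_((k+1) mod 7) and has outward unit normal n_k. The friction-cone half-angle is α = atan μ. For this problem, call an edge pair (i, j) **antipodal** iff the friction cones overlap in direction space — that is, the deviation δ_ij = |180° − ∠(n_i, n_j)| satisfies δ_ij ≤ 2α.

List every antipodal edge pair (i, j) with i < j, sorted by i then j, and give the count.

count = 7; pairs: (0,2), (0,3), (1,3), (1,4), (1,5), (2,5), (2,6)

α = atan 0.6 = 30.96°;  2α = 61.93°
n_0 = (-0.1158, -0.9933)
n_1 = (+0.7901, -0.6130)
n_2 = (+0.5604, +0.8282)
n_3 = (-0.4486, +0.8938)
n_4 = (-0.9766, +0.2149)
n_5 = (-0.9443, -0.3292)
n_6 = (-0.5981, -0.8014)
  (0,1): δ = 121.16°  ·
  (0,2): δ = 27.44°  ✓
  (0,3): δ = 33.30°  ✓
  (0,4): δ = 84.24°  ·
  (0,5): δ = 115.87°  ·
  (0,6): δ = 149.92°  ·
  (1,2): δ = 86.28°  ·
  (1,3): δ = 25.54°  ✓
  (1,4): δ = 25.40°  ✓
  (1,5): δ = 57.02°  ✓
  (1,6): δ = 91.07°  ·
  (2,3): δ = 119.26°  ·
  (2,4): δ = 68.32°  ·
  (2,5): δ = 36.69°  ✓
  (2,6): δ = 2.65°  ✓
  (3,4): δ = 129.06°  ·
  (3,5): δ = 97.43°  ·
  (3,6): δ = 63.38°  ·
  (4,5): δ = 148.37°  ·
  (4,6): δ = 114.33°  ·
  (5,6): δ = 145.95°  ·
antipodal pairs: 7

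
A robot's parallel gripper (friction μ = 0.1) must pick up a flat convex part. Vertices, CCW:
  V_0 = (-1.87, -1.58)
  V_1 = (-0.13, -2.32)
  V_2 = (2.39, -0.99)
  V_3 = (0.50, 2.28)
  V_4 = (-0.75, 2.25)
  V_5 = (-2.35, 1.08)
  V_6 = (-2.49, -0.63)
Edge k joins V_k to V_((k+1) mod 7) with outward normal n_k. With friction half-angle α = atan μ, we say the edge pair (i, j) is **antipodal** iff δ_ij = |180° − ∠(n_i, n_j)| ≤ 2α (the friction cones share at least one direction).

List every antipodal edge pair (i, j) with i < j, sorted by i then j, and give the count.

α = atan 0.1 = 5.71°;  2α = 11.42°
n_0 = (-0.3914, -0.9202)
n_1 = (+0.4668, -0.8844)
n_2 = (+0.8658, +0.5004)
n_3 = (-0.0240, +0.9997)
n_4 = (-0.5903, +0.8072)
n_5 = (-0.9967, +0.0816)
n_6 = (-0.8374, -0.5465)
  (0,1): δ = 129.14°  ·
  (0,2): δ = 36.93°  ·
  (0,3): δ = 24.41°  ·
  (0,4): δ = 59.22°  ·
  (0,5): δ = 108.36°  ·
  (0,6): δ = 146.17°  ·
  (1,2): δ = 87.80°  ·
  (1,3): δ = 26.45°  ·
  (1,4): δ = 8.35°  ✓
  (1,5): δ = 57.50°  ·
  (1,6): δ = 95.31°  ·
  (2,3): δ = 118.65°  ·
  (2,4): δ = 83.85°  ·
  (2,5): δ = 34.71°  ·
  (2,6): δ = 3.10°  ✓
  (3,4): δ = 145.20°  ·
  (3,5): δ = 96.06°  ·
  (3,6): δ = 58.25°  ·
  (4,5): δ = 130.86°  ·
  (4,6): δ = 93.05°  ·
  (5,6): δ = 142.19°  ·
antipodal pairs: 2

count = 2; pairs: (1,4), (2,6)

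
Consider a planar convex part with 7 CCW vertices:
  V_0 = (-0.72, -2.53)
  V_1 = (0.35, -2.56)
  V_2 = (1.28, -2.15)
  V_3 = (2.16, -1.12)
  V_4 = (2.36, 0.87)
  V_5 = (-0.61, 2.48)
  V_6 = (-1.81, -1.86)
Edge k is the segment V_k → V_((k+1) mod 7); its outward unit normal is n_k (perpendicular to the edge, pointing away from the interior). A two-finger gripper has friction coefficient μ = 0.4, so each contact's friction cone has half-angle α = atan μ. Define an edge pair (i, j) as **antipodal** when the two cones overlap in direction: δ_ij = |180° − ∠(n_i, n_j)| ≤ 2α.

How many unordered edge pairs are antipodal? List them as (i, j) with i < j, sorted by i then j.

count = 4; pairs: (0,4), (2,5), (3,5), (4,6)

α = atan 0.4 = 21.80°;  2α = 43.60°
n_0 = (-0.0280, -0.9996)
n_1 = (+0.4034, -0.9150)
n_2 = (+0.7603, -0.6496)
n_3 = (+0.9950, -0.1000)
n_4 = (+0.4766, +0.8791)
n_5 = (-0.9638, +0.2665)
n_6 = (-0.5237, -0.8519)
  (0,1): δ = 154.60°  ·
  (0,2): δ = 128.90°  ·
  (0,3): δ = 94.13°  ·
  (0,4): δ = 26.86°  ✓
  (0,5): δ = 76.15°  ·
  (0,6): δ = 150.03°  ·
  (1,2): δ = 154.30°  ·
  (1,3): δ = 119.53°  ·
  (1,4): δ = 52.25°  ·
  (1,5): δ = 50.75°  ·
  (1,6): δ = 124.63°  ·
  (2,3): δ = 145.23°  ·
  (2,4): δ = 77.95°  ·
  (2,5): δ = 25.05°  ✓
  (2,6): δ = 98.93°  ·
  (3,4): δ = 112.72°  ·
  (3,5): δ = 9.72°  ✓
  (3,6): δ = 64.16°  ·
  (4,5): δ = 76.99°  ·
  (4,6): δ = 3.12°  ✓
  (5,6): δ = 106.12°  ·
antipodal pairs: 4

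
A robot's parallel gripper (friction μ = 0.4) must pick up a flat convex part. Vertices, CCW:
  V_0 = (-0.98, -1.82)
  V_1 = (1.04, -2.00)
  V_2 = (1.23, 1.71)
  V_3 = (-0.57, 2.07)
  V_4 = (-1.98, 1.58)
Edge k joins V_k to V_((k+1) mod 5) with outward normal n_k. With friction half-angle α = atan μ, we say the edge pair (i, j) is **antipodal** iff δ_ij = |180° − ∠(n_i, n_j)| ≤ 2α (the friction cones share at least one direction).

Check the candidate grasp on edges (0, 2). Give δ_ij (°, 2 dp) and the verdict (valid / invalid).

δ = 6.22°, valid

α = atan 0.4 = 21.80°;  2α = 43.60°
edge 0: e_0 = (+2.02, -0.18);  n_0 = (-0.0888, -0.9961)
edge 2: e_2 = (-1.80, +0.36);  n_2 = (+0.1961, +0.9806)
∠(n_0, n_2) = 173.78°
δ = |180° − 173.78°| = 6.22°
6.22° ≤ 2α = 43.60°  →  valid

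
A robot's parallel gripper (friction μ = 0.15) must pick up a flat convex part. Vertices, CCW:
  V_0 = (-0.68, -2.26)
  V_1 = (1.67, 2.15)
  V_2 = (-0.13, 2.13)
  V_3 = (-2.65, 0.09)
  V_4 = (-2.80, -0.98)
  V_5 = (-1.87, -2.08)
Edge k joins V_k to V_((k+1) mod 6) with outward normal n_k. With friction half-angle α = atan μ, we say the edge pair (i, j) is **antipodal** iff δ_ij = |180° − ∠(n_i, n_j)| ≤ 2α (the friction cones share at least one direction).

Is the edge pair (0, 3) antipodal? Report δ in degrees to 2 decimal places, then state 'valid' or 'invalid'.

α = atan 0.15 = 8.53°;  2α = 17.06°
edge 0: e_0 = (+2.35, +4.41);  n_0 = (+0.8825, -0.4703)
edge 3: e_3 = (-0.15, -1.07);  n_3 = (-0.9903, +0.1388)
∠(n_0, n_3) = 159.93°
δ = |180° − 159.93°| = 20.07°
20.07° > 2α = 17.06°  →  invalid

δ = 20.07°, invalid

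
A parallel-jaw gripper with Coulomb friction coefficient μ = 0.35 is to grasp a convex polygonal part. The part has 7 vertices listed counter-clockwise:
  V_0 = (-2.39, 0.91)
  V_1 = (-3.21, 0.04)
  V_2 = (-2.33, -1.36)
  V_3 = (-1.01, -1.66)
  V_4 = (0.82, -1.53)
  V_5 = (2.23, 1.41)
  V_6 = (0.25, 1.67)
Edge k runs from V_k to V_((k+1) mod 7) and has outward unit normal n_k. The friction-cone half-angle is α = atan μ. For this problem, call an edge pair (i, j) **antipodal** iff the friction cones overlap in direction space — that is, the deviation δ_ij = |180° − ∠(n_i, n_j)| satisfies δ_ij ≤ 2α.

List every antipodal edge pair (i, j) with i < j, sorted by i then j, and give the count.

α = atan 0.35 = 19.29°;  2α = 38.58°
n_0 = (-0.7277, +0.6859)
n_1 = (-0.8466, -0.5322)
n_2 = (-0.2216, -0.9751)
n_3 = (+0.0709, -0.9975)
n_4 = (+0.9017, -0.4324)
n_5 = (+0.1302, +0.9915)
n_6 = (-0.2766, +0.9610)
  (0,1): δ = 104.54°  ·
  (0,2): δ = 59.50°  ·
  (0,3): δ = 42.63°  ·
  (0,4): δ = 17.68°  ✓
  (0,5): δ = 125.82°  ·
  (0,6): δ = 149.37°  ·
  (1,2): δ = 134.96°  ·
  (1,3): δ = 118.09°  ·
  (1,4): δ = 57.77°  ·
  (1,5): δ = 50.37°  ·
  (1,6): δ = 73.91°  ·
  (2,3): δ = 163.13°  ·
  (2,4): δ = 102.82°  ·
  (2,5): δ = 5.32°  ✓
  (2,6): δ = 28.86°  ✓
  (3,4): δ = 119.69°  ·
  (3,5): δ = 11.54°  ✓
  (3,6): δ = 12.00°  ✓
  (4,5): δ = 71.86°  ·
  (4,6): δ = 48.32°  ·
  (5,6): δ = 156.46°  ·
antipodal pairs: 5

count = 5; pairs: (0,4), (2,5), (2,6), (3,5), (3,6)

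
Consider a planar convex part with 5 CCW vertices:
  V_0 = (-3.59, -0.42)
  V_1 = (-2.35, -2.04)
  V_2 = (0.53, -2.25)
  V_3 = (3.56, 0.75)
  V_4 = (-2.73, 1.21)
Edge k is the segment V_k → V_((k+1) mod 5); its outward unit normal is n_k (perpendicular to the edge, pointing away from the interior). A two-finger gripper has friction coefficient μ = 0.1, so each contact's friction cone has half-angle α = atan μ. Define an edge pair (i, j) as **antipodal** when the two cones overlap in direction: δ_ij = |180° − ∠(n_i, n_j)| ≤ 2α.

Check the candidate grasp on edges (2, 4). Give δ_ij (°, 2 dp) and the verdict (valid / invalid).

δ = 17.47°, invalid

α = atan 0.1 = 5.71°;  2α = 11.42°
edge 2: e_2 = (+3.03, +3.00);  n_2 = (+0.7036, -0.7106)
edge 4: e_4 = (-0.86, -1.63);  n_4 = (-0.8844, +0.4666)
∠(n_2, n_4) = 162.53°
δ = |180° − 162.53°| = 17.47°
17.47° > 2α = 11.42°  →  invalid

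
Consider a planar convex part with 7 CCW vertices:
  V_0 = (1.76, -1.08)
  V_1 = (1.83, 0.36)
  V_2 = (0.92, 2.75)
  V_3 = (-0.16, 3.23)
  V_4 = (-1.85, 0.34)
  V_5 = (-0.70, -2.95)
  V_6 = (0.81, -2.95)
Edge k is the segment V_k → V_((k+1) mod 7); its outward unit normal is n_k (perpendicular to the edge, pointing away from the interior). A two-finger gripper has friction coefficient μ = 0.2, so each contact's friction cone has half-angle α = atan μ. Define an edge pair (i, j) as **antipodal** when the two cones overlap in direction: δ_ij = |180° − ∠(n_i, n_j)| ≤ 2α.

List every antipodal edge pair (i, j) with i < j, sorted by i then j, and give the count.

count = 3; pairs: (0,4), (1,4), (3,6)

α = atan 0.2 = 11.31°;  2α = 22.62°
n_0 = (+0.9988, -0.0486)
n_1 = (+0.9345, +0.3558)
n_2 = (+0.4061, +0.9138)
n_3 = (-0.8632, +0.5048)
n_4 = (-0.9440, -0.3300)
n_5 = (+0.0000, -1.0000)
n_6 = (+0.8915, -0.4529)
  (0,1): δ = 156.37°  ·
  (0,2): δ = 111.18°  ·
  (0,3): δ = 27.54°  ·
  (0,4): δ = 22.05°  ✓
  (0,5): δ = 92.78°  ·
  (0,6): δ = 155.85°  ·
  (1,2): δ = 134.81°  ·
  (1,3): δ = 51.16°  ·
  (1,4): δ = 1.58°  ✓
  (1,5): δ = 69.16°  ·
  (1,6): δ = 132.22°  ·
  (2,3): δ = 96.36°  ·
  (2,4): δ = 46.77°  ·
  (2,5): δ = 23.96°  ·
  (2,6): δ = 87.03°  ·
  (3,4): δ = 130.42°  ·
  (3,5): δ = 59.68°  ·
  (3,6): δ = 3.39°  ✓
  (4,5): δ = 109.27°  ·
  (4,6): δ = 46.20°  ·
  (5,6): δ = 116.93°  ·
antipodal pairs: 3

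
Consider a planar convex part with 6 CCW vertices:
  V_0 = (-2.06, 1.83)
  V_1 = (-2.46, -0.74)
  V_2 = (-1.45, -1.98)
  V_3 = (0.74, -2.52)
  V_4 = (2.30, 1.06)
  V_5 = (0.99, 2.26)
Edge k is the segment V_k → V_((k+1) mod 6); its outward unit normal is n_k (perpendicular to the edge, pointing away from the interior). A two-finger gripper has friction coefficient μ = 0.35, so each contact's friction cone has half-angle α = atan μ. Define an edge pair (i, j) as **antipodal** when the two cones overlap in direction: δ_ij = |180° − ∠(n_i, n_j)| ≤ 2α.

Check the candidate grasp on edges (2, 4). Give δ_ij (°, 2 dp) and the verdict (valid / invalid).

δ = 28.64°, valid

α = atan 0.35 = 19.29°;  2α = 38.58°
edge 2: e_2 = (+2.19, -0.54);  n_2 = (-0.2394, -0.9709)
edge 4: e_4 = (-1.31, +1.20);  n_4 = (+0.6755, +0.7374)
∠(n_2, n_4) = 151.36°
δ = |180° − 151.36°| = 28.64°
28.64° ≤ 2α = 38.58°  →  valid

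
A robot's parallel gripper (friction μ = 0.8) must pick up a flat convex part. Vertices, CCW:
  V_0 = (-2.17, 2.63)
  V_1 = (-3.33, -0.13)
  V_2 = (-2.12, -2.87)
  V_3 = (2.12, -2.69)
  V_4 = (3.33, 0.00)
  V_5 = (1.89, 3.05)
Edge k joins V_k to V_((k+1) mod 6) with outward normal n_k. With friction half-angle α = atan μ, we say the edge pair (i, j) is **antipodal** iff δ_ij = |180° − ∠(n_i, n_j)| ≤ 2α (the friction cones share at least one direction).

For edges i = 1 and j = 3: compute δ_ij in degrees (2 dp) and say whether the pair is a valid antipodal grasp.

δ = 48.05°, valid

α = atan 0.8 = 38.66°;  2α = 77.32°
edge 1: e_1 = (+1.21, -2.74);  n_1 = (-0.9148, -0.4040)
edge 3: e_3 = (+1.21, +2.69);  n_3 = (+0.9120, -0.4102)
∠(n_1, n_3) = 131.95°
δ = |180° − 131.95°| = 48.05°
48.05° ≤ 2α = 77.32°  →  valid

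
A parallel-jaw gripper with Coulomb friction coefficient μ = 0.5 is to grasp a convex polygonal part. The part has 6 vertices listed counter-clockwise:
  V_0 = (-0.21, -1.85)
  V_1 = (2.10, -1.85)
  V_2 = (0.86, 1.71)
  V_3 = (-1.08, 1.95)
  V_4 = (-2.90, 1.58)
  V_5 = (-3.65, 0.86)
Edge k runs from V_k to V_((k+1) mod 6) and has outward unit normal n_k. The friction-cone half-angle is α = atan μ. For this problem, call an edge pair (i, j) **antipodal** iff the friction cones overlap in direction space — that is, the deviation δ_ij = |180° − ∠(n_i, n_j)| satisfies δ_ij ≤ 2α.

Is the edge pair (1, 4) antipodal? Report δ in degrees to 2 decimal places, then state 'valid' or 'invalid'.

δ = 65.37°, invalid

α = atan 0.5 = 26.57°;  2α = 53.13°
edge 1: e_1 = (-1.24, +3.56);  n_1 = (+0.9444, +0.3289)
edge 4: e_4 = (-0.75, -0.72);  n_4 = (-0.6925, +0.7214)
∠(n_1, n_4) = 114.63°
δ = |180° − 114.63°| = 65.37°
65.37° > 2α = 53.13°  →  invalid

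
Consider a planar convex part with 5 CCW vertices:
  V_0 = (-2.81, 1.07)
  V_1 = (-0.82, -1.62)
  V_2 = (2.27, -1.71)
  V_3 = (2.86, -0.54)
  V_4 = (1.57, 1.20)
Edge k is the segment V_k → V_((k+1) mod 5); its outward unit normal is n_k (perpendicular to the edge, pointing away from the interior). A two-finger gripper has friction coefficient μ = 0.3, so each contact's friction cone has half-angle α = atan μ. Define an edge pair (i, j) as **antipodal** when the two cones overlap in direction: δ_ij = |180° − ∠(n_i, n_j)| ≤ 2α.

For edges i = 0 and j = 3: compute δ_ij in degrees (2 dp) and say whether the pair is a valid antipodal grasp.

α = atan 0.3 = 16.70°;  2α = 33.40°
edge 0: e_0 = (+1.99, -2.69);  n_0 = (-0.8039, -0.5947)
edge 3: e_3 = (-1.29, +1.74);  n_3 = (+0.8033, +0.5956)
∠(n_0, n_3) = 179.94°
δ = |180° − 179.94°| = 0.06°
0.06° ≤ 2α = 33.40°  →  valid

δ = 0.06°, valid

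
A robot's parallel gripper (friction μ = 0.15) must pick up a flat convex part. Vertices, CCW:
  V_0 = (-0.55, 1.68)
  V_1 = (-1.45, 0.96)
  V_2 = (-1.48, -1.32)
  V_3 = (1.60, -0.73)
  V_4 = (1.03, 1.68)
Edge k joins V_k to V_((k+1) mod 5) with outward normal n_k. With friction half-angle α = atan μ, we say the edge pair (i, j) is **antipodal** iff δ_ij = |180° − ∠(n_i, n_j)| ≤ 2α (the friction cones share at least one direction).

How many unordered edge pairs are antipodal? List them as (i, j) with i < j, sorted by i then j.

count = 2; pairs: (1,3), (2,4)

α = atan 0.15 = 8.53°;  2α = 17.06°
n_0 = (-0.6247, +0.7809)
n_1 = (-0.9999, +0.0132)
n_2 = (+0.1881, -0.9821)
n_3 = (+0.9732, +0.2302)
n_4 = (+0.0000, +1.0000)
  (0,1): δ = 129.41°  ·
  (0,2): δ = 27.82°  ·
  (0,3): δ = 64.65°  ·
  (0,4): δ = 141.34°  ·
  (1,2): δ = 78.40°  ·
  (1,3): δ = 14.06°  ✓
  (1,4): δ = 90.75°  ·
  (2,3): δ = 87.54°  ·
  (2,4): δ = 10.84°  ✓
  (3,4): δ = 103.31°  ·
antipodal pairs: 2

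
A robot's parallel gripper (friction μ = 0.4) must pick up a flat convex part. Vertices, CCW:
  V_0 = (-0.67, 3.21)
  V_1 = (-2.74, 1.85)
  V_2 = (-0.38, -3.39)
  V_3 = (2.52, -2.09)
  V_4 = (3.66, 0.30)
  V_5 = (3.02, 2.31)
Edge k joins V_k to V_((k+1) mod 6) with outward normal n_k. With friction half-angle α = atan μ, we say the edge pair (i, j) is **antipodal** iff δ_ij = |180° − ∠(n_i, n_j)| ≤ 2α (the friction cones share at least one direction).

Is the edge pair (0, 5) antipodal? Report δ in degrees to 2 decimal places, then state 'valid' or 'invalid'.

δ = 132.99°, invalid

α = atan 0.4 = 21.80°;  2α = 43.60°
edge 0: e_0 = (-2.07, -1.36);  n_0 = (-0.5491, +0.8358)
edge 5: e_5 = (-3.69, +0.90);  n_5 = (+0.2370, +0.9715)
∠(n_0, n_5) = 47.01°
δ = |180° − 47.01°| = 132.99°
132.99° > 2α = 43.60°  →  invalid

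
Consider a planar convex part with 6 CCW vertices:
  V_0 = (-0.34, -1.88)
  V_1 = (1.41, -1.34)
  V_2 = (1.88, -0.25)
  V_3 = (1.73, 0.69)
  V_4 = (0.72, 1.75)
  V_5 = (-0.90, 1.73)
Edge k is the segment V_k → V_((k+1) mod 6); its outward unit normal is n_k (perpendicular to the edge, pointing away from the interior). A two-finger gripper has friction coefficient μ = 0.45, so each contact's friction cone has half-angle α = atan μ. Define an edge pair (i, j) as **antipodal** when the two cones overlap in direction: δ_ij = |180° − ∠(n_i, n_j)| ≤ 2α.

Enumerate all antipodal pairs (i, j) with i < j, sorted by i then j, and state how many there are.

count = 4; pairs: (0,4), (1,5), (2,5), (3,5)

α = atan 0.45 = 24.23°;  2α = 48.46°
n_0 = (+0.2949, -0.9555)
n_1 = (+0.9183, -0.3960)
n_2 = (+0.9875, +0.1576)
n_3 = (+0.7240, +0.6898)
n_4 = (-0.0123, +0.9999)
n_5 = (-0.9882, -0.1533)
  (0,1): δ = 130.47°  ·
  (0,2): δ = 98.08°  ·
  (0,3): δ = 63.53°  ·
  (0,4): δ = 16.44°  ✓
  (0,5): δ = 81.67°  ·
  (1,2): δ = 147.61°  ·
  (1,3): δ = 113.06°  ·
  (1,4): δ = 65.97°  ·
  (1,5): δ = 32.14°  ✓
  (2,3): δ = 145.45°  ·
  (2,4): δ = 98.36°  ·
  (2,5): δ = 0.25°  ✓
  (3,4): δ = 132.91°  ·
  (3,5): δ = 34.80°  ✓
  (4,5): δ = 81.89°  ·
antipodal pairs: 4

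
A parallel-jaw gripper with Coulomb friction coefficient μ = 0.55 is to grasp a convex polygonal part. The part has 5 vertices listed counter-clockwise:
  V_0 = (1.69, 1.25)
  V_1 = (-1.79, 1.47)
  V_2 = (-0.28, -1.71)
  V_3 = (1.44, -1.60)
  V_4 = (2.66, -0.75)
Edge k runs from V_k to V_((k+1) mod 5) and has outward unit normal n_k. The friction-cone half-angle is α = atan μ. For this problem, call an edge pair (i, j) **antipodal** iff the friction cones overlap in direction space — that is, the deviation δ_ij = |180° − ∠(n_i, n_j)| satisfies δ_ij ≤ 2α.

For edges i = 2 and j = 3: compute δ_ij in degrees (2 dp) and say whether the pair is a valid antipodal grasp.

α = atan 0.55 = 28.81°;  2α = 57.62°
edge 2: e_2 = (+1.72, +0.11);  n_2 = (+0.0638, -0.9980)
edge 3: e_3 = (+1.22, +0.85);  n_3 = (+0.5717, -0.8205)
∠(n_2, n_3) = 31.21°
δ = |180° − 31.21°| = 148.79°
148.79° > 2α = 57.62°  →  invalid

δ = 148.79°, invalid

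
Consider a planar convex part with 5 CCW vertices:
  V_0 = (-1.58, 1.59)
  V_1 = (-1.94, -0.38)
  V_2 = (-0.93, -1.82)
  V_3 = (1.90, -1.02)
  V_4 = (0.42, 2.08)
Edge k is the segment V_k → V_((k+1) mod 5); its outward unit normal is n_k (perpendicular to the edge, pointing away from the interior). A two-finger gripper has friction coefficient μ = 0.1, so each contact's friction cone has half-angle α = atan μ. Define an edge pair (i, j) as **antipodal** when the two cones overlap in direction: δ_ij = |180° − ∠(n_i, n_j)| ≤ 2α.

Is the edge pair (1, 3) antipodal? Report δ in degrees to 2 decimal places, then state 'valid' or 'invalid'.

δ = 9.52°, valid

α = atan 0.1 = 5.71°;  2α = 11.42°
edge 1: e_1 = (+1.01, -1.44);  n_1 = (-0.8187, -0.5742)
edge 3: e_3 = (-1.48, +3.10);  n_3 = (+0.9024, +0.4308)
∠(n_1, n_3) = 170.48°
δ = |180° − 170.48°| = 9.52°
9.52° ≤ 2α = 11.42°  →  valid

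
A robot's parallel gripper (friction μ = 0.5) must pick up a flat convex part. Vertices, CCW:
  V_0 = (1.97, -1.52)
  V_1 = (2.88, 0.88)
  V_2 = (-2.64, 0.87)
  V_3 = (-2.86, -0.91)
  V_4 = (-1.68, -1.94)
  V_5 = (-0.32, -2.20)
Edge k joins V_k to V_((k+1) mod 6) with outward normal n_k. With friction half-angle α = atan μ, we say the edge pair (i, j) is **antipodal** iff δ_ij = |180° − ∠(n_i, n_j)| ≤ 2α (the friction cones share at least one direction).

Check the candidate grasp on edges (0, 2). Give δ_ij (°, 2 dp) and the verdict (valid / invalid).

δ = 13.72°, valid

α = atan 0.5 = 26.57°;  2α = 53.13°
edge 0: e_0 = (+0.91, +2.40);  n_0 = (+0.9350, -0.3545)
edge 2: e_2 = (-0.22, -1.78);  n_2 = (-0.9924, +0.1227)
∠(n_0, n_2) = 166.28°
δ = |180° − 166.28°| = 13.72°
13.72° ≤ 2α = 53.13°  →  valid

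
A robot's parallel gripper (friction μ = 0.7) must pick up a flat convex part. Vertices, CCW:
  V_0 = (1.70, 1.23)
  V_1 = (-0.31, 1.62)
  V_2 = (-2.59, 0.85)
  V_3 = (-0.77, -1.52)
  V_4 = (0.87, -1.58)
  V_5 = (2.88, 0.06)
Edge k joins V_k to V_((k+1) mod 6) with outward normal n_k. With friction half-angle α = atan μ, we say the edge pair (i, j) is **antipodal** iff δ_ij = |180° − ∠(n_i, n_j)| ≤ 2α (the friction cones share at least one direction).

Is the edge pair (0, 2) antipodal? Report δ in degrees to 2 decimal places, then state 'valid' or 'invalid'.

δ = 41.50°, valid

α = atan 0.7 = 34.99°;  2α = 69.98°
edge 0: e_0 = (-2.01, +0.39);  n_0 = (+0.1905, +0.9817)
edge 2: e_2 = (+1.82, -2.37);  n_2 = (-0.7931, -0.6091)
∠(n_0, n_2) = 138.50°
δ = |180° − 138.50°| = 41.50°
41.50° ≤ 2α = 69.98°  →  valid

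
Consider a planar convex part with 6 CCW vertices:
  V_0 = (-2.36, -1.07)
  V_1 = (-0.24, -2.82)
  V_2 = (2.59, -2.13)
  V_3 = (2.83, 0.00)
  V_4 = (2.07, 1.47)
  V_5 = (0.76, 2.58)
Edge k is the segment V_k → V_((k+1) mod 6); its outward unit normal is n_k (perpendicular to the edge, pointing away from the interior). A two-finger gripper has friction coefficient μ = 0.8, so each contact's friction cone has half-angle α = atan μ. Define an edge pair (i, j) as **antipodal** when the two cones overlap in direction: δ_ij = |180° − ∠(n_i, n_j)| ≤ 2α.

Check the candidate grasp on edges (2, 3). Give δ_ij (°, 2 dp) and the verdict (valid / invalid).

δ = 146.23°, invalid

α = atan 0.8 = 38.66°;  2α = 77.32°
edge 2: e_2 = (+0.24, +2.13);  n_2 = (+0.9937, -0.1120)
edge 3: e_3 = (-0.76, +1.47);  n_3 = (+0.8883, +0.4593)
∠(n_2, n_3) = 33.77°
δ = |180° − 33.77°| = 146.23°
146.23° > 2α = 77.32°  →  invalid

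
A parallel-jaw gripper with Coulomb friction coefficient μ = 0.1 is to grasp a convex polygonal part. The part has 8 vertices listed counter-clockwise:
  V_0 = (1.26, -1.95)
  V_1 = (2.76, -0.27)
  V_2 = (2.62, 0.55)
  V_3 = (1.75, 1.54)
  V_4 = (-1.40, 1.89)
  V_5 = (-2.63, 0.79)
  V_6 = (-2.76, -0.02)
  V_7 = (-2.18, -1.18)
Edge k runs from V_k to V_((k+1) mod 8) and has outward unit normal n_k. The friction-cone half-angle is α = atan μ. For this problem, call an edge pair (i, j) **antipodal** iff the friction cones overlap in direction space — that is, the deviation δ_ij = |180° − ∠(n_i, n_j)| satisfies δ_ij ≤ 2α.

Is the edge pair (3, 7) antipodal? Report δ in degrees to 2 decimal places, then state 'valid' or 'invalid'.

δ = 6.28°, valid

α = atan 0.1 = 5.71°;  2α = 11.42°
edge 3: e_3 = (-3.15, +0.35);  n_3 = (+0.1104, +0.9939)
edge 7: e_7 = (+3.44, -0.77);  n_7 = (-0.2184, -0.9759)
∠(n_3, n_7) = 173.72°
δ = |180° − 173.72°| = 6.28°
6.28° ≤ 2α = 11.42°  →  valid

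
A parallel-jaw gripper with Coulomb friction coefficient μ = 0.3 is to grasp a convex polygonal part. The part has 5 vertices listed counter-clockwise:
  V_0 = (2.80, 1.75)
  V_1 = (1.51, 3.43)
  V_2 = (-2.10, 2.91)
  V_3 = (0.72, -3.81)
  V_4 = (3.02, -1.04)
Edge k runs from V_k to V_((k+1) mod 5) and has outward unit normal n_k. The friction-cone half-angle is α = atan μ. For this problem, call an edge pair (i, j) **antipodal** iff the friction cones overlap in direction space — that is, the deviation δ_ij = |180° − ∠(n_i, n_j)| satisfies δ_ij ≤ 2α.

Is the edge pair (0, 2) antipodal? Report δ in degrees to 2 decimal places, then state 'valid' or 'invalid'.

α = atan 0.3 = 16.70°;  2α = 33.40°
edge 0: e_0 = (-1.29, +1.68);  n_0 = (+0.7932, +0.6090)
edge 2: e_2 = (+2.82, -6.72);  n_2 = (-0.9221, -0.3870)
∠(n_0, n_2) = 165.25°
δ = |180° − 165.25°| = 14.75°
14.75° ≤ 2α = 33.40°  →  valid

δ = 14.75°, valid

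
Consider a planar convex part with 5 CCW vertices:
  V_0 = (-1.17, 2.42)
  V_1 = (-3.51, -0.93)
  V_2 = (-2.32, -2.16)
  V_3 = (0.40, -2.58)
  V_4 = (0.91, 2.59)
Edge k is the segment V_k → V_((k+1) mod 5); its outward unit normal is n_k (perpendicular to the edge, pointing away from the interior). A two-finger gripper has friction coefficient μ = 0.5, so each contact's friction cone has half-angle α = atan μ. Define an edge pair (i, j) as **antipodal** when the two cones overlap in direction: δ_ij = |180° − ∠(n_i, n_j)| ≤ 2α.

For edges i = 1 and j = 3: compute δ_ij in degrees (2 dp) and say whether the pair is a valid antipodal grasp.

α = atan 0.5 = 26.57°;  2α = 53.13°
edge 1: e_1 = (+1.19, -1.23);  n_1 = (-0.7187, -0.6953)
edge 3: e_3 = (+0.51, +5.17);  n_3 = (+0.9952, -0.0982)
∠(n_1, n_3) = 130.31°
δ = |180° − 130.31°| = 49.69°
49.69° ≤ 2α = 53.13°  →  valid

δ = 49.69°, valid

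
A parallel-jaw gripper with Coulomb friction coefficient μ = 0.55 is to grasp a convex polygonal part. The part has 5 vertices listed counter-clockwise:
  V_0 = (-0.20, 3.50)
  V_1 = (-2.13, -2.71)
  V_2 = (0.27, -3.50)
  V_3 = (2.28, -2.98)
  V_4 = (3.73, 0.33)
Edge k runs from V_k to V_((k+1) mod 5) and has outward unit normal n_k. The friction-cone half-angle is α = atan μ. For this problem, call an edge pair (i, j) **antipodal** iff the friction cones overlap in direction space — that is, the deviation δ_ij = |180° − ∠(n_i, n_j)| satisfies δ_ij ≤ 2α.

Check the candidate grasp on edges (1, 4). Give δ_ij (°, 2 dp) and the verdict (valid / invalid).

δ = 20.67°, valid

α = atan 0.55 = 28.81°;  2α = 57.62°
edge 1: e_1 = (+2.40, -0.79);  n_1 = (-0.3127, -0.9499)
edge 4: e_4 = (-3.93, +3.17);  n_4 = (+0.6278, +0.7784)
∠(n_1, n_4) = 159.33°
δ = |180° − 159.33°| = 20.67°
20.67° ≤ 2α = 57.62°  →  valid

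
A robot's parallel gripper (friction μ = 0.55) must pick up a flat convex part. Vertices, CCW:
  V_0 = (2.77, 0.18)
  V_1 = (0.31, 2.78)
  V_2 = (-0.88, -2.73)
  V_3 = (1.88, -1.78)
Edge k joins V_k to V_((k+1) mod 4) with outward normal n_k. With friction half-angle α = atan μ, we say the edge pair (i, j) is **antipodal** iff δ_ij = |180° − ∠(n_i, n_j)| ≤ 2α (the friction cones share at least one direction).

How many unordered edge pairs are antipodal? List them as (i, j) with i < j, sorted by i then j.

α = atan 0.55 = 28.81°;  2α = 57.62°
n_0 = (+0.7264, +0.6873)
n_1 = (-0.9775, +0.2111)
n_2 = (+0.3255, -0.9456)
n_3 = (+0.9105, -0.4135)
  (0,1): δ = 55.60°  ✓
  (0,2): δ = 65.58°  ·
  (0,3): δ = 112.16°  ·
  (1,2): δ = 58.82°  ·
  (1,3): δ = 12.23°  ✓
  (2,3): δ = 133.42°  ·
antipodal pairs: 2

count = 2; pairs: (0,1), (1,3)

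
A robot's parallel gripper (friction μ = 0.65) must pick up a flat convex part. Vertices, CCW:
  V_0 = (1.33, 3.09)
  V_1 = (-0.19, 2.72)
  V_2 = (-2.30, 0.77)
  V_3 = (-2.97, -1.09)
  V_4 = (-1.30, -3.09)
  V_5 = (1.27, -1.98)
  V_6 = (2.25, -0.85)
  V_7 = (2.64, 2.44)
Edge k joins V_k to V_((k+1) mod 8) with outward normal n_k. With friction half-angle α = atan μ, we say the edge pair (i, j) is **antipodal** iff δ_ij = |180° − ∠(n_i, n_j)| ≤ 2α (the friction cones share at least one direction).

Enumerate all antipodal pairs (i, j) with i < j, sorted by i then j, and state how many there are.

count = 12; pairs: (0,3), (0,4), (0,5), (1,4), (1,5), (1,6), (2,4), (2,5), (2,6), (3,6), (3,7), (4,7)

α = atan 0.65 = 33.02°;  2α = 66.05°
n_0 = (-0.2365, +0.9716)
n_1 = (-0.6787, +0.7344)
n_2 = (-0.9408, +0.3389)
n_3 = (-0.7676, -0.6409)
n_4 = (+0.3965, -0.9180)
n_5 = (+0.7555, -0.6552)
n_6 = (+0.9930, -0.1177)
n_7 = (+0.4445, +0.8958)
  (0,1): δ = 150.94°  ·
  (0,2): δ = 123.49°  ·
  (0,3): δ = 63.82°  ✓
  (0,4): δ = 9.68°  ✓
  (0,5): δ = 35.39°  ✓
  (0,6): δ = 69.56°  ·
  (0,7): δ = 139.93°  ·
  (1,2): δ = 152.55°  ·
  (1,3): δ = 92.88°  ·
  (1,4): δ = 19.38°  ✓
  (1,5): δ = 6.32°  ✓
  (1,6): δ = 40.50°  ✓
  (1,7): δ = 110.87°  ·
  (2,3): δ = 120.33°  ·
  (2,4): δ = 46.83°  ✓
  (2,5): δ = 21.12°  ✓
  (2,6): δ = 13.05°  ✓
  (2,7): δ = 83.42°  ·
  (3,4): δ = 106.50°  ·
  (3,5): δ = 80.80°  ·
  (3,6): δ = 46.62°  ✓
  (3,7): δ = 23.75°  ✓
  (4,5): δ = 154.29°  ·
  (4,6): δ = 120.12°  ·
  (4,7): δ = 49.75°  ✓
  (5,6): δ = 145.83°  ·
  (5,7): δ = 75.46°  ·
  (6,7): δ = 109.63°  ·
antipodal pairs: 12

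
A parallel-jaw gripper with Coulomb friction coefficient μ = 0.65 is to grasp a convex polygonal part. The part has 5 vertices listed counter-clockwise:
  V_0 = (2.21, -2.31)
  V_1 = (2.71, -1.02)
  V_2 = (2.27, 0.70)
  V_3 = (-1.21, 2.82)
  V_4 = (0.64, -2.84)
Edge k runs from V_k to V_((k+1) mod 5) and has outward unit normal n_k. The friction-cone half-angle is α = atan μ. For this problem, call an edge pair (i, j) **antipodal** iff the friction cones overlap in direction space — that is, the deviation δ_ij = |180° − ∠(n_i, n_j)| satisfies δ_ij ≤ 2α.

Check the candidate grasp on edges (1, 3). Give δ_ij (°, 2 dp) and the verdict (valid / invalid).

α = atan 0.65 = 33.02°;  2α = 66.05°
edge 1: e_1 = (-0.44, +1.72);  n_1 = (+0.9688, +0.2478)
edge 3: e_3 = (+1.85, -5.66);  n_3 = (-0.9505, -0.3107)
∠(n_1, n_3) = 176.25°
δ = |180° − 176.25°| = 3.75°
3.75° ≤ 2α = 66.05°  →  valid

δ = 3.75°, valid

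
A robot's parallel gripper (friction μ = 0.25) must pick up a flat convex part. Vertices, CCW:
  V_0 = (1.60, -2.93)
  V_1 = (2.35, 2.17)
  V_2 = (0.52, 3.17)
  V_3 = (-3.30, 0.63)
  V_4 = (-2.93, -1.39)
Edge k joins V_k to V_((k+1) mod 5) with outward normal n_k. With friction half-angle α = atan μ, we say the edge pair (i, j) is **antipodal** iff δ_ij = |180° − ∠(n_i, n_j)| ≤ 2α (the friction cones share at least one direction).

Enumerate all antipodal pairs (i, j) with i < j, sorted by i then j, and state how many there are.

count = 2; pairs: (0,3), (1,4)

α = atan 0.25 = 14.04°;  2α = 28.07°
n_0 = (+0.9894, -0.1455)
n_1 = (+0.4795, +0.8775)
n_2 = (-0.5537, +0.8327)
n_3 = (-0.9836, -0.1802)
n_4 = (-0.3219, -0.9468)
  (0,1): δ = 110.29°  ·
  (0,2): δ = 48.01°  ·
  (0,3): δ = 18.75°  ✓
  (0,4): δ = 79.59°  ·
  (1,2): δ = 117.72°  ·
  (1,3): δ = 50.97°  ·
  (1,4): δ = 9.88°  ✓
  (2,3): δ = 113.24°  ·
  (2,4): δ = 52.40°  ·
  (3,4): δ = 119.16°  ·
antipodal pairs: 2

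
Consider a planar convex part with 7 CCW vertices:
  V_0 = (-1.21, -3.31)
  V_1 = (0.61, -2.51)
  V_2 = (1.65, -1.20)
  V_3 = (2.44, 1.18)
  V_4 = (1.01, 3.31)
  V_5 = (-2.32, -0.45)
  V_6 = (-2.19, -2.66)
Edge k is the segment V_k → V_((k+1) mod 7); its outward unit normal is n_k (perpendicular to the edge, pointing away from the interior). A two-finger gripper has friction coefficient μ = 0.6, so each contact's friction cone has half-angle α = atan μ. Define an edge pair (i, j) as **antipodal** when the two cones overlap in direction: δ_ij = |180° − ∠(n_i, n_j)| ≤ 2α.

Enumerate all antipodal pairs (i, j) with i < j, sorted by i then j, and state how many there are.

α = atan 0.6 = 30.96°;  2α = 61.93°
n_0 = (+0.4024, -0.9155)
n_1 = (+0.7832, -0.6218)
n_2 = (+0.9491, -0.3150)
n_3 = (+0.8302, +0.5574)
n_4 = (-0.7486, +0.6630)
n_5 = (-0.9983, -0.0587)
n_6 = (-0.5527, -0.8334)
  (0,1): δ = 152.17°  ·
  (0,2): δ = 132.09°  ·
  (0,3): δ = 79.85°  ·
  (0,4): δ = 24.74°  ✓
  (0,5): δ = 69.64°  ·
  (0,6): δ = 122.72°  ·
  (1,2): δ = 159.92°  ·
  (1,3): δ = 107.68°  ·
  (1,4): δ = 3.08°  ✓
  (1,5): δ = 41.81°  ✓
  (1,6): δ = 94.89°  ·
  (2,3): δ = 127.76°  ·
  (2,4): δ = 23.17°  ✓
  (2,5): δ = 21.73°  ✓
  (2,6): δ = 74.81°  ·
  (3,4): δ = 75.41°  ·
  (3,5): δ = 30.51°  ✓
  (3,6): δ = 22.57°  ✓
  (4,5): δ = 135.10°  ·
  (4,6): δ = 82.03°  ·
  (5,6): δ = 126.92°  ·
antipodal pairs: 7

count = 7; pairs: (0,4), (1,4), (1,5), (2,4), (2,5), (3,5), (3,6)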